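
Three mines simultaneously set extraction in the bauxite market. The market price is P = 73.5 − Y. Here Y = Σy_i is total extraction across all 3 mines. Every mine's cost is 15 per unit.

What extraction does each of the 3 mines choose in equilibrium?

14.625

A representative mine's profit is π_i = y_i(73.5 − Y) − 15y_i, with Y = y_i + Σ_{j≠i} y_j.
First-order condition: 58.5 − 2y_i − Σ_{j≠i} y_j = 0.
With identical mines, set every y_j = y: then 58.5 − 2y − 2y = 0, i.e. y = 58.5/4 = 14.625.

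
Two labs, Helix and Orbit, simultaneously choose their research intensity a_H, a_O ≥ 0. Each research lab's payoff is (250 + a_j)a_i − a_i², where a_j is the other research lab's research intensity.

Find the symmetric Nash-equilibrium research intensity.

250

Helix's payoff is (250 + a_O)a_H − a_H².
∂π/∂a_H = 250 + a_O − 2a_H = 0, so a_H = 125 + 0.5a_O.
By symmetry a_O = a_H; substituting into the reaction function, 0.5a_H = 125 and a_H = 250.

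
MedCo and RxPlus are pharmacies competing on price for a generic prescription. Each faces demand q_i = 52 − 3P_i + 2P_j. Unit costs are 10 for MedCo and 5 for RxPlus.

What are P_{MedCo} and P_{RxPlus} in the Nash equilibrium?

19.5625, 17.6875

MedCo's profit: π = (P_{MedCo} − 10)(52 − 3P_{MedCo} + 2P_{RxPlus}).
∂π/∂P_{MedCo} = 82 − 6P_{MedCo} + 2P_{RxPlus} = 0 ⇒ P_{MedCo} = 41/3 + (1/3)P_{RxPlus}.
Similarly P_{RxPlus} = 67/6 + (1/3)P_{MedCo}.
Substituting the second reaction function into the first: P_{MedCo} = 41/3 + (1/3)(67/6 + (1/3)P_{MedCo}), which gives (8/9)P_{MedCo} = 313/18 ⇒ P_{MedCo} = 19.5625.
Then P_{RxPlus} = 67/6 + (1/3)·19.5625 = 17.6875.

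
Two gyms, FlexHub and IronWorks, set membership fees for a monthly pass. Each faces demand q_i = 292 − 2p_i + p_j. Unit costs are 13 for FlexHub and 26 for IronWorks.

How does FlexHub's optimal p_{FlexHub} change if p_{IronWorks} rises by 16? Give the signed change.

FlexHub's profit: π = (p_{FlexHub} − 13)(292 − 2p_{FlexHub} + p_{IronWorks}).
∂π/∂p_{FlexHub} = 318 − 4p_{FlexHub} + p_{IronWorks} = 0 ⇒ p_{FlexHub} = 79.5 + 0.25p_{IronWorks}.
The reaction-function slope is 0.25, so a 16-unit rise in p_{IronWorks} moves p_{FlexHub} by 0.25 × 16 = 4. FlexHub's best response rises — the actions are strategic complements.

4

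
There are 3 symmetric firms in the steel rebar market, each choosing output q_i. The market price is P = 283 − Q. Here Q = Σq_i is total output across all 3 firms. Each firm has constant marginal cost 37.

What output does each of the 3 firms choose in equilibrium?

A representative firm's profit is π_i = q_i(283 − Q) − 37q_i, with Q = q_i + Σ_{j≠i} q_j.
First-order condition: 246 − 2q_i − Σ_{j≠i} q_j = 0.
In a symmetric equilibrium every firm chooses the same q, so Σ_{j≠i} q_j = 2q. The condition becomes 246 − 4q = 0, giving q = 246/4 = 61.5.

61.5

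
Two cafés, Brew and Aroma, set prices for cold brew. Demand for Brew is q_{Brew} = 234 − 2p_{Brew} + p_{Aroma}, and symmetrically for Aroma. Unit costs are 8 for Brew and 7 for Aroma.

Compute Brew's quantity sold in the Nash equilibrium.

150.4

Brew's profit: π = (p_{Brew} − 8)(234 − 2p_{Brew} + p_{Aroma}).
∂π/∂p_{Brew} = 250 − 4p_{Brew} + p_{Aroma} = 0 ⇒ p_{Brew} = 62.5 + 0.25p_{Aroma}.
Similarly p_{Aroma} = 62 + 0.25p_{Brew}.
Plugging p_{Aroma} into Brew's best response: p_{Brew} = 62.5 + 0.25(62 + 0.25p_{Brew}) ⇒ 0.9375p_{Brew} = 78, so p_{Brew} = 83.2.
Then p_{Aroma} = 62 + 0.25·83.2 = 82.8.
q_{Brew} = 234 − 2·83.2 + 82.8 = 150.4.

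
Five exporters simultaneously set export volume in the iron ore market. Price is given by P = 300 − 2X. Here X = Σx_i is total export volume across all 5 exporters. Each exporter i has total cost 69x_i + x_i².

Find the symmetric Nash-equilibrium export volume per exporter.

16.5

A representative exporter's profit is π_i = x_i(300 − 2X) − 69x_i − x_i², with X = x_i + Σ_{j≠i} x_j.
First-order condition: 231 − 6x_i − 2Σ_{j≠i} x_j = 0.
Imposing symmetry (x_j = x for all j) turns Σ_{j≠i} x_j into 4x, so 231 = 14x and x = 16.5.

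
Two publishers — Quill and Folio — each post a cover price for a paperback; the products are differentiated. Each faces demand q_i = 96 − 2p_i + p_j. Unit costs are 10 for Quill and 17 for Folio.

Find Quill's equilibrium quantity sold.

Quill's profit: π = (p_{Quill} − 10)(96 − 2p_{Quill} + p_{Folio}).
∂π/∂p_{Quill} = 116 − 4p_{Quill} + p_{Folio} = 0 ⇒ p_{Quill} = 29 + 0.25p_{Folio}.
Similarly p_{Folio} = 32.5 + 0.25p_{Quill}.
Substituting the second reaction function into the first: p_{Quill} = 29 + 0.25(32.5 + 0.25p_{Quill}), which gives 0.9375p_{Quill} = 37.125 ⇒ p_{Quill} = 39.6.
Then p_{Folio} = 32.5 + 0.25·39.6 = 42.4.
q_{Quill} = 96 − 2·39.6 + 42.4 = 59.2.

59.2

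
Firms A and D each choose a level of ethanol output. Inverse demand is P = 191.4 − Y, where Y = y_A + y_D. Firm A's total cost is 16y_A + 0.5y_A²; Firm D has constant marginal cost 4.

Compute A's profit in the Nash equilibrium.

1601.9736

Firm A's profit: π = y_A(191.4 − (y_A + y_D)) − 16y_A − 0.5y_A².
∂π/∂y_A = 175.4 − 3y_A − y_D = 0, so y_A = 877/15 − (1/3)y_D.
For D: ∂π/∂y_D = 187.4 − 2y_D − y_A = 0 ⇒ y_D = 93.7 − 0.5y_A.
Substituting the second reaction function into the first: y_A = 877/15 − (1/3)(93.7 − 0.5y_A), which gives (5/6)y_A = 817/30 ⇒ y_A = 32.68.
Then y_D = 93.7 − 0.5·32.68 = 77.36.
Price P = 191.4 − 110.04 = 81.36.
A's profit: (81.36 − 16)·32.68 − 0.5(32.68)² = 1601.9736.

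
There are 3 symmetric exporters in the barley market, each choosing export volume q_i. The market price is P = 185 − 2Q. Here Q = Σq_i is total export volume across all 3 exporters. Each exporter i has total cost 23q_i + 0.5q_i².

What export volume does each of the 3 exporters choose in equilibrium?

A representative exporter's profit is π_i = q_i(185 − 2Q) − 23q_i − 0.5q_i², with Q = q_i + Σ_{j≠i} q_j.
First-order condition: 162 − 5q_i − 2Σ_{j≠i} q_j = 0.
In a symmetric equilibrium every exporter chooses the same q, so Σ_{j≠i} q_j = 2q. The condition becomes 162 − 9q = 0, giving q = 162/9 = 18.

18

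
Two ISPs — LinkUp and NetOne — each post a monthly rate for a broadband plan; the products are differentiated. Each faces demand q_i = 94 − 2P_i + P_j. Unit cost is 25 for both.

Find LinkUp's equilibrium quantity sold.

46

LinkUp's profit: π = (P_{LinkUp} − 25)(94 − 2P_{LinkUp} + P_{NetOne}).
∂π/∂P_{LinkUp} = 144 − 4P_{LinkUp} + P_{NetOne} = 0 ⇒ P_{LinkUp} = 36 + 0.25P_{NetOne}.
The game is symmetric, so in equilibrium P_{NetOne} = P_{LinkUp}: the reaction function gives 0.75P_{LinkUp} = 36, hence P_{LinkUp} = 48.
q_{LinkUp} = 94 − 2·48 + 48 = 46.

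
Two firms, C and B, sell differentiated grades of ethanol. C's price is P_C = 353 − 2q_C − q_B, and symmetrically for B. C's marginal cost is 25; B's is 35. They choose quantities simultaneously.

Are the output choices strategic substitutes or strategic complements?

Firm C's profit: π = q_C(353 − 2q_C − q_B) − 25q_C.
∂π/∂q_C = 328 − 4q_C − q_B = 0 ⇒ q_C = 82 − 0.25q_B.
The best-response slope dq_C/dq_B = −0.25 < 0: the reaction function is downward-sloping, so the choices are strategic substitutes.

strategic substitutes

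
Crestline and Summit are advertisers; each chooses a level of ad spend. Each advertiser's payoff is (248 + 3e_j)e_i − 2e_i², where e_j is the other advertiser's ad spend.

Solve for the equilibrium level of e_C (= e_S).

248

Crestline's payoff is (248 + 3e_S)e_C − 2e_C².
∂π/∂e_C = 248 + 3e_S − 4e_C = 0, so e_C = 62 + 0.75e_S.
The game is symmetric, so in equilibrium e_S = e_C: the reaction function gives 0.25e_C = 62, hence e_C = 248.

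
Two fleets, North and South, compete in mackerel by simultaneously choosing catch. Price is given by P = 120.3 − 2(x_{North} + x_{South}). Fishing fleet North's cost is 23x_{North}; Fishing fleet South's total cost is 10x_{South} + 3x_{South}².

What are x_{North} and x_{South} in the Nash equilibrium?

20.9, 6.85

Fishing fleet North's profit: π = x_{North}(120.3 − 2(x_{North} + x_{South})) − 23x_{North}.
∂π/∂x_{North} = 97.3 − 4x_{North} − 2x_{South} = 0, so x_{North} = 24.325 − 0.5x_{South}.
For South: ∂π/∂x_{South} = 110.3 − 10x_{South} − 2x_{North} = 0 ⇒ x_{South} = 11.03 − 0.2x_{North}.
Substituting the second reaction function into the first: x_{North} = 24.325 − 0.5(11.03 − 0.2x_{North}), which gives 0.9x_{North} = 18.81 ⇒ x_{North} = 20.9.
Then x_{South} = 11.03 − 0.2·20.9 = 6.85.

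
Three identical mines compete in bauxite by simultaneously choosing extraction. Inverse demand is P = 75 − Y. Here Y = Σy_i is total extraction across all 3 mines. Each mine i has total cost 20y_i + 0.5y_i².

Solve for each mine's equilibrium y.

11

A representative mine's profit is π_i = y_i(75 − Y) − 20y_i − 0.5y_i², with Y = y_i + Σ_{j≠i} y_j.
First-order condition: 55 − 3y_i − Σ_{j≠i} y_j = 0.
With identical mines, set every y_j = y: then 55 − 3y − 2y = 0, i.e. y = 55/5 = 11.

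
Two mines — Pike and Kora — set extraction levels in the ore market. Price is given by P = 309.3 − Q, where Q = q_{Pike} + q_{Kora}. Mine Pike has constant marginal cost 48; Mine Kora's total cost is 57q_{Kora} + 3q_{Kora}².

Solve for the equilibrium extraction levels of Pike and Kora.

Mine Pike's profit: π = q_{Pike}(309.3 − (q_{Pike} + q_{Kora})) − 48q_{Pike}.
∂π/∂q_{Pike} = 261.3 − 2q_{Pike} − q_{Kora} = 0, so q_{Pike} = 130.65 − 0.5q_{Kora}.
For Kora: ∂π/∂q_{Kora} = 252.3 − 8q_{Kora} − q_{Pike} = 0 ⇒ q_{Kora} = 31.5375 − 0.125q_{Pike}.
Plugging q_{Kora} into Pike's best response: q_{Pike} = 130.65 − 0.5(31.5375 − 0.125q_{Pike}) ⇒ 0.9375q_{Pike} = 18381/160, so q_{Pike} = 122.54.
Then q_{Kora} = 31.5375 − 0.125·122.54 = 16.22.

122.54, 16.22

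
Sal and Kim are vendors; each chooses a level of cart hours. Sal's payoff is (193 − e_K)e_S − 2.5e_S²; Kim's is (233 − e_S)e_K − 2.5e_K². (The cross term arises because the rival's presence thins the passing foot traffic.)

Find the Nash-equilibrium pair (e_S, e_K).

30.5, 40.5

Expanding Sal's payoff: 193e_S − e_Ke_S − 2.5e_S².
∂π/∂e_S = 193 − e_K − 5e_S = 0, so e_S = 38.6 − 0.2e_K.
Likewise for Kim: e_K = 46.6 − 0.2e_S.
Substituting the second reaction function into the first: e_S = 38.6 − 0.2(46.6 − 0.2e_S), which gives 0.96e_S = 29.28 ⇒ e_S = 30.5.
Then e_K = 46.6 − 0.2·30.5 = 40.5.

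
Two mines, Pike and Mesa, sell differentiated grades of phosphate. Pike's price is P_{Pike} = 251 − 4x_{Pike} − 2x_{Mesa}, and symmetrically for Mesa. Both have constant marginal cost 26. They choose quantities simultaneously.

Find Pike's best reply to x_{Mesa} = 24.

Mine Pike's profit: π = x_{Pike}(251 − 4x_{Pike} − 2x_{Mesa}) − 26x_{Pike}.
∂π/∂x_{Pike} = 225 − 8x_{Pike} − 2x_{Mesa} = 0 ⇒ x_{Pike} = 28.125 − 0.25x_{Mesa}.
At x_{Mesa} = 24: x_{Pike} = 28.125 − 0.25·24 = 22.125.

22.125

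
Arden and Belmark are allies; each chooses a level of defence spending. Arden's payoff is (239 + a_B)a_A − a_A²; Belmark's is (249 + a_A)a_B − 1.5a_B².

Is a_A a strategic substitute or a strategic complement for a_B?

Expanding Arden's payoff: 239a_A + a_Ba_A − a_A².
∂π/∂a_A = 239 + a_B − 2a_A = 0, so a_A = 119.5 + 0.5a_B.
The best-response slope da_A/da_B = 0.5 > 0: the reaction function is upward-sloping, so the choices are strategic complements.

strategic complements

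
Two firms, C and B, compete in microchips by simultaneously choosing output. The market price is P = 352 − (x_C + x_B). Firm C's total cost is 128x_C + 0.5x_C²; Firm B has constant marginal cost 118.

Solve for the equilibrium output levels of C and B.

Firm C's profit: π = x_C(352 − (x_C + x_B)) − 128x_C − 0.5x_C².
∂π/∂x_C = 224 − 3x_C − x_B = 0, so x_C = 224/3 − (1/3)x_B.
For B: ∂π/∂x_B = 234 − 2x_B − x_C = 0 ⇒ x_B = 117 − 0.5x_C.
Solving the two reaction functions simultaneously: (1 − (−1/3)(−0.5))x_C = 224/3 − (1/3)·117, so (5/6)x_C = 107/3 and x_C = 42.8.
Then x_B = 117 − 0.5·42.8 = 95.6.

42.8, 95.6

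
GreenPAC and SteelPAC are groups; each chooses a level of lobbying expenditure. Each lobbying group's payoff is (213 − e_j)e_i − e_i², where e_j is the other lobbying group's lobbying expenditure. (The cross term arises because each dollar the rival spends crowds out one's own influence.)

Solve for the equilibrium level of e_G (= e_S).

71

GreenPAC's payoff is (213 − e_S)e_G − e_G².
∂π/∂e_G = 213 − e_S − 2e_G = 0, so e_G = 106.5 − 0.5e_S.
By symmetry e_S = e_G; substituting into the reaction function, 1.5e_G = 106.5 and e_G = 71.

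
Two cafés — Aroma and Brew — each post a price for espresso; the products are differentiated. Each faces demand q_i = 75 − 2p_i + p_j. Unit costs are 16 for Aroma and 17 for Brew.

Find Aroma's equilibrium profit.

Aroma's profit: π = (p_{Aroma} − 16)(75 − 2p_{Aroma} + p_{Brew}).
∂π/∂p_{Aroma} = 107 − 4p_{Aroma} + p_{Brew} = 0 ⇒ p_{Aroma} = 26.75 + 0.25p_{Brew}.
Similarly p_{Brew} = 27.25 + 0.25p_{Aroma}.
Plugging p_{Brew} into Aroma's best response: p_{Aroma} = 26.75 + 0.25(27.25 + 0.25p_{Aroma}) ⇒ 0.9375p_{Aroma} = 33.5625, so p_{Aroma} = 35.8.
Then p_{Brew} = 27.25 + 0.25·35.8 = 36.2.
q_{Aroma} = 75 − 2·35.8 + 36.2 = 39.6.
Profit = (35.8 − 16)·39.6 = 784.08.

784.08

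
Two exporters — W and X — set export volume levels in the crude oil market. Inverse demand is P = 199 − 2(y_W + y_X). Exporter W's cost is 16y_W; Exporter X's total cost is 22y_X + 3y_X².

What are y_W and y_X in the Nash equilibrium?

Exporter W's profit: π = y_W(199 − 2(y_W + y_X)) − 16y_W.
∂π/∂y_W = 183 − 4y_W − 2y_X = 0, so y_W = 45.75 − 0.5y_X.
For X: ∂π/∂y_X = 177 − 10y_X − 2y_W = 0 ⇒ y_X = 17.7 − 0.2y_W.
Plugging y_X into W's best response: y_W = 45.75 − 0.5(17.7 − 0.2y_W) ⇒ 0.9y_W = 36.9, so y_W = 41.
Then y_X = 17.7 − 0.2·41 = 9.5.

41, 9.5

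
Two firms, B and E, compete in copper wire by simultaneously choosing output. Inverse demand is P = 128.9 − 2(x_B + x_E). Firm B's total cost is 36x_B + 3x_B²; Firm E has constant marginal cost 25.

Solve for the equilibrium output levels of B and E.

Firm B's profit: π = x_B(128.9 − 2(x_B + x_E)) − 36x_B − 3x_B².
∂π/∂x_B = 92.9 − 10x_B − 2x_E = 0, so x_B = 9.29 − 0.2x_E.
For E: ∂π/∂x_E = 103.9 − 4x_E − 2x_B = 0 ⇒ x_E = 25.975 − 0.5x_B.
Solving the two reaction functions simultaneously: (1 − (−0.2)(−0.5))x_B = 9.29 − 0.2·25.975, so 0.9x_B = 4.095 and x_B = 4.55.
Then x_E = 25.975 − 0.5·4.55 = 23.7.

4.55, 23.7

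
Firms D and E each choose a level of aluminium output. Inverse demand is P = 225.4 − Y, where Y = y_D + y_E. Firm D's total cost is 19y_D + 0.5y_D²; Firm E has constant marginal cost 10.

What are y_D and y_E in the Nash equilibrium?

39.48, 87.96

Firm D's profit: π = y_D(225.4 − (y_D + y_E)) − 19y_D − 0.5y_D².
∂π/∂y_D = 206.4 − 3y_D − y_E = 0, so y_D = 68.8 − (1/3)y_E.
For E: ∂π/∂y_E = 215.4 − 2y_E − y_D = 0 ⇒ y_E = 107.7 − 0.5y_D.
Solving the two reaction functions simultaneously: (1 − (−1/3)(−0.5))y_D = 68.8 − (1/3)·107.7, so (5/6)y_D = 32.9 and y_D = 39.48.
Then y_E = 107.7 − 0.5·39.48 = 87.96.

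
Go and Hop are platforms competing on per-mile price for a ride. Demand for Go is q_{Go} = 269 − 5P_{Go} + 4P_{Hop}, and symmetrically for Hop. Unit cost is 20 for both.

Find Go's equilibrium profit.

8611.25

Go's profit: π = (P_{Go} − 20)(269 − 5P_{Go} + 4P_{Hop}).
∂π/∂P_{Go} = 369 − 10P_{Go} + 4P_{Hop} = 0 ⇒ P_{Go} = 36.9 + 0.4P_{Hop}.
The game is symmetric, so in equilibrium P_{Hop} = P_{Go}: the reaction function gives 0.6P_{Go} = 36.9, hence P_{Go} = 61.5.
q_{Go} = 269 − 5·61.5 + 4·61.5 = 207.5.
Profit = (61.5 − 20)·207.5 = 8611.25.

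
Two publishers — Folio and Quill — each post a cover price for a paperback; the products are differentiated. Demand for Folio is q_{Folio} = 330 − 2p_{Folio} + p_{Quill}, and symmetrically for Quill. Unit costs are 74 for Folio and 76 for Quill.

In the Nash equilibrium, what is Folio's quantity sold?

171.2

Folio's profit: π = (p_{Folio} − 74)(330 − 2p_{Folio} + p_{Quill}).
∂π/∂p_{Folio} = 478 − 4p_{Folio} + p_{Quill} = 0 ⇒ p_{Folio} = 119.5 + 0.25p_{Quill}.
Similarly p_{Quill} = 120.5 + 0.25p_{Folio}.
Plugging p_{Quill} into Folio's best response: p_{Folio} = 119.5 + 0.25(120.5 + 0.25p_{Folio}) ⇒ 0.9375p_{Folio} = 149.625, so p_{Folio} = 159.6.
Then p_{Quill} = 120.5 + 0.25·159.6 = 160.4.
q_{Folio} = 330 − 2·159.6 + 160.4 = 171.2.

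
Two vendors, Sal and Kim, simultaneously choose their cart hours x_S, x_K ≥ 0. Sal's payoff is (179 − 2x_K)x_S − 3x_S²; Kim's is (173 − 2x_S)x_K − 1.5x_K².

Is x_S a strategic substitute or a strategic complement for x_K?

strategic substitutes

Expanding Sal's payoff: 179x_S − 2x_Kx_S − 3x_S².
∂π/∂x_S = 179 − 2x_K − 6x_S = 0, so x_S = 179/6 − (1/3)x_K.
The best-response slope dx_S/dx_K = −1/3 < 0: the reaction function is downward-sloping, so the choices are strategic substitutes.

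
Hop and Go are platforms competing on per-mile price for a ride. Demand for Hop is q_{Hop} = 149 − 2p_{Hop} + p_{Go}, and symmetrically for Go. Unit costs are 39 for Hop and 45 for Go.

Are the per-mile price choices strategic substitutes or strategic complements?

strategic complements

Hop's profit: π = (p_{Hop} − 39)(149 − 2p_{Hop} + p_{Go}).
∂π/∂p_{Hop} = 227 − 4p_{Hop} + p_{Go} = 0 ⇒ p_{Hop} = 56.75 + 0.25p_{Go}.
The best-response slope dp_{Hop}/dp_{Go} = 0.25 > 0: the reaction function is upward-sloping, so the choices are strategic complements.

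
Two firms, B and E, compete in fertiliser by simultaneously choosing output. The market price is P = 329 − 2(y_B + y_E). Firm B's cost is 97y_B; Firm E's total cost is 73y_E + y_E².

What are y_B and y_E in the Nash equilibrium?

44, 28

Firm B's profit: π = y_B(329 − 2(y_B + y_E)) − 97y_B.
∂π/∂y_B = 232 − 4y_B − 2y_E = 0, so y_B = 58 − 0.5y_E.
For E: ∂π/∂y_E = 256 − 6y_E − 2y_B = 0 ⇒ y_E = 128/3 − (1/3)y_B.
Plugging y_E into B's best response: y_B = 58 − 0.5(128/3 − (1/3)y_B) ⇒ (5/6)y_B = 110/3, so y_B = 44.
Then y_E = 128/3 − (1/3)·44 = 28.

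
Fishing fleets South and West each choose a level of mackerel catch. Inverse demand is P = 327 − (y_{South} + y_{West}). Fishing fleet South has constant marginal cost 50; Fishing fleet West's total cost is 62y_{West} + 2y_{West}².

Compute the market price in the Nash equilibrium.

Fishing fleet South's profit: π = y_{South}(327 − (y_{South} + y_{West})) − 50y_{South}.
∂π/∂y_{South} = 277 − 2y_{South} − y_{West} = 0, so y_{South} = 138.5 − 0.5y_{West}.
For West: ∂π/∂y_{West} = 265 − 6y_{West} − y_{South} = 0 ⇒ y_{West} = 265/6 − (1/6)y_{South}.
Substituting the second reaction function into the first: y_{South} = 138.5 − 0.5(265/6 − (1/6)y_{South}), which gives (11/12)y_{South} = 1397/12 ⇒ y_{South} = 127.
Then y_{West} = 265/6 − (1/6)·127 = 23.
Equilibrium price: P = 327 − 150 = 177.

177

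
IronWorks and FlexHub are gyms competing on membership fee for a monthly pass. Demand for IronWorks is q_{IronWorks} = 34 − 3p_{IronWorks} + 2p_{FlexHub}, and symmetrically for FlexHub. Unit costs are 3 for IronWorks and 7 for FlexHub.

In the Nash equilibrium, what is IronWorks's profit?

216.75

IronWorks's profit: π = (p_{IronWorks} − 3)(34 − 3p_{IronWorks} + 2p_{FlexHub}).
∂π/∂p_{IronWorks} = 43 − 6p_{IronWorks} + 2p_{FlexHub} = 0 ⇒ p_{IronWorks} = 43/6 + (1/3)p_{FlexHub}.
Similarly p_{FlexHub} = 55/6 + (1/3)p_{IronWorks}.
Plugging p_{FlexHub} into IronWorks's best response: p_{IronWorks} = 43/6 + (1/3)(55/6 + (1/3)p_{IronWorks}) ⇒ (8/9)p_{IronWorks} = 92/9, so p_{IronWorks} = 11.5.
Then p_{FlexHub} = 55/6 + (1/3)·11.5 = 13.
q_{IronWorks} = 34 − 3·11.5 + 2·13 = 25.5.
Profit = (11.5 − 3)·25.5 = 216.75.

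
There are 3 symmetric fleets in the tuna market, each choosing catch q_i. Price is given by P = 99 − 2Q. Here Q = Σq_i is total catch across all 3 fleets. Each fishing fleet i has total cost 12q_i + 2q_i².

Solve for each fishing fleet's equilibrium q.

7.25

A representative fishing fleet's profit is π_i = q_i(99 − 2Q) − 12q_i − 2q_i², with Q = q_i + Σ_{j≠i} q_j.
First-order condition: 87 − 8q_i − 2Σ_{j≠i} q_j = 0.
Imposing symmetry (q_j = q for all j) turns Σ_{j≠i} q_j into 2q, so 87 = 12q and q = 7.25.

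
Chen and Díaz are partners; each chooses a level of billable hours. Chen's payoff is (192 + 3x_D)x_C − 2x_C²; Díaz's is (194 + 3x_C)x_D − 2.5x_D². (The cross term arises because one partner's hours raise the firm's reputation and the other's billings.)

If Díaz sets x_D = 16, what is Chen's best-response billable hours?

Expanding Chen's payoff: 192x_C + 3x_Dx_C − 2x_C².
∂π/∂x_C = 192 + 3x_D − 4x_C = 0, so x_C = 48 + 0.75x_D.
At x_D = 16: x_C = 48 + 0.75·16 = 60.

60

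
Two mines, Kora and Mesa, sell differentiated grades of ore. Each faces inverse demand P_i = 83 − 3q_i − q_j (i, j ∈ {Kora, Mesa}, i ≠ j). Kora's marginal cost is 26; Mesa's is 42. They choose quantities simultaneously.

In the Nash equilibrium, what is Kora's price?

Mine Kora's profit: π = q_{Kora}(83 − 3q_{Kora} − q_{Mesa}) − 26q_{Kora}.
∂π/∂q_{Kora} = 57 − 6q_{Kora} − q_{Mesa} = 0 ⇒ q_{Kora} = 9.5 − (1/6)q_{Mesa}.
Similarly q_{Mesa} = 41/6 − (1/6)q_{Kora}.
Solving the two reaction functions simultaneously: (1 − (−1/6)(−1/6))q_{Kora} = 9.5 − (1/6)·(41/6), so (35/36)q_{Kora} = 301/36 and q_{Kora} = 8.6.
Then q_{Mesa} = 41/6 − (1/6)·8.6 = 5.4.
P_{Kora} = 83 − 3·8.6 − 5.4 = 51.8.

51.8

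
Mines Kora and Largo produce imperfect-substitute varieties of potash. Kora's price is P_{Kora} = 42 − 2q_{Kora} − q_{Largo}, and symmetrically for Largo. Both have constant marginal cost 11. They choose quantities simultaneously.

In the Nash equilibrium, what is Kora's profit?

Mine Kora's profit: π = q_{Kora}(42 − 2q_{Kora} − q_{Largo}) − 11q_{Kora}.
∂π/∂q_{Kora} = 31 − 4q_{Kora} − q_{Largo} = 0 ⇒ q_{Kora} = 7.75 − 0.25q_{Largo}.
Setting q_{Kora} = q_{Largo} in the reaction function: q_{Kora} = 7.75 − 0.25q_{Kora}, so q_{Kora} = 7.75 / 1.25 = 6.2.
P_{Kora} = 42 − 2·6.2 − 6.2 = 23.4.
Profit = (23.4 − 11)·6.2 = 76.88.

76.88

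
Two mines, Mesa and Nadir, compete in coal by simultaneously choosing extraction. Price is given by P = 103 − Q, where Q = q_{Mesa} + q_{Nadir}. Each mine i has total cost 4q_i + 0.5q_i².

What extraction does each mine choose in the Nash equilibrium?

Mine Mesa's profit: π = q_{Mesa}(103 − (q_{Mesa} + q_{Nadir})) − 4q_{Mesa} − 0.5q_{Mesa}².
∂π/∂q_{Mesa} = 99 − 3q_{Mesa} − q_{Nadir} = 0, so q_{Mesa} = 33 − (1/3)q_{Nadir}.
The game is symmetric, so in equilibrium q_{Nadir} = q_{Mesa}: the reaction function gives (4/3)q_{Mesa} = 33, hence q_{Mesa} = 24.75.

24.75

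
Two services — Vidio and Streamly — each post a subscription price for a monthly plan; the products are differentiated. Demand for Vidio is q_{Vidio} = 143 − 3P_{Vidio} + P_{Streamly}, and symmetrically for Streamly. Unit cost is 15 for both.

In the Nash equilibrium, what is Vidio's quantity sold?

67.8

Vidio's profit: π = (P_{Vidio} − 15)(143 − 3P_{Vidio} + P_{Streamly}).
∂π/∂P_{Vidio} = 188 − 6P_{Vidio} + P_{Streamly} = 0 ⇒ P_{Vidio} = 94/3 + (1/6)P_{Streamly}.
Setting P_{Vidio} = P_{Streamly} in the reaction function: P_{Vidio} = 94/3 + (1/6)P_{Vidio}, so P_{Vidio} = (94/3) / (5/6) = 37.6.
q_{Vidio} = 143 − 3·37.6 + 37.6 = 67.8.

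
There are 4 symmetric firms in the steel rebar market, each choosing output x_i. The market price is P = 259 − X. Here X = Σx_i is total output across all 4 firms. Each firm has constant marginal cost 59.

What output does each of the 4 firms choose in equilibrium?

A representative firm's profit is π_i = x_i(259 − X) − 59x_i, with X = x_i + Σ_{j≠i} x_j.
First-order condition: 200 − 2x_i − Σ_{j≠i} x_j = 0.
With identical firms, set every x_j = x: then 200 − 2x − 3x = 0, i.e. x = 200/5 = 40.

40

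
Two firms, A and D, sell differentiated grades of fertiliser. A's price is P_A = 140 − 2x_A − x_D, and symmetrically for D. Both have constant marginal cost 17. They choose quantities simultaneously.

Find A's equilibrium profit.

Firm A's profit: π = x_A(140 − 2x_A − x_D) − 17x_A.
∂π/∂x_A = 123 − 4x_A − x_D = 0 ⇒ x_A = 30.75 − 0.25x_D.
Setting x_A = x_D in the reaction function: x_A = 30.75 − 0.25x_A, so x_A = 30.75 / 1.25 = 24.6.
P_A = 140 − 2·24.6 − 24.6 = 66.2.
Profit = (66.2 − 17)·24.6 = 1210.32.

1210.32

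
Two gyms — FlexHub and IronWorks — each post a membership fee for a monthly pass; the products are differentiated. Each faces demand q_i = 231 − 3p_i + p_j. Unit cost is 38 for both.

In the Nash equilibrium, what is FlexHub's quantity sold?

93

FlexHub's profit: π = (p_{FlexHub} − 38)(231 − 3p_{FlexHub} + p_{IronWorks}).
∂π/∂p_{FlexHub} = 345 − 6p_{FlexHub} + p_{IronWorks} = 0 ⇒ p_{FlexHub} = 57.5 + (1/6)p_{IronWorks}.
The game is symmetric, so in equilibrium p_{IronWorks} = p_{FlexHub}: the reaction function gives (5/6)p_{FlexHub} = 57.5, hence p_{FlexHub} = 69.
q_{FlexHub} = 231 − 3·69 + 69 = 93.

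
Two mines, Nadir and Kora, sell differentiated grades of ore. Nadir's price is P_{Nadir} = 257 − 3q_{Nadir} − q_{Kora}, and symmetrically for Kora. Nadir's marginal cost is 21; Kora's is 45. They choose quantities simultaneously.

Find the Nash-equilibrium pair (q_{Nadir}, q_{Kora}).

34.4, 29.6

Mine Nadir's profit: π = q_{Nadir}(257 − 3q_{Nadir} − q_{Kora}) − 21q_{Nadir}.
∂π/∂q_{Nadir} = 236 − 6q_{Nadir} − q_{Kora} = 0 ⇒ q_{Nadir} = 118/3 − (1/6)q_{Kora}.
Similarly q_{Kora} = 106/3 − (1/6)q_{Nadir}.
Substituting the second reaction function into the first: q_{Nadir} = 118/3 − (1/6)(106/3 − (1/6)q_{Nadir}), which gives (35/36)q_{Nadir} = 301/9 ⇒ q_{Nadir} = 34.4.
Then q_{Kora} = 106/3 − (1/6)·34.4 = 29.6.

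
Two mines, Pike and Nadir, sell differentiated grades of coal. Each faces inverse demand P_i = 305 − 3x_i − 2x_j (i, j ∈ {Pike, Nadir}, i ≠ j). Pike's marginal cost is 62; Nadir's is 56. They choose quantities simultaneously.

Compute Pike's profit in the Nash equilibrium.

Mine Pike's profit: π = x_{Pike}(305 − 3x_{Pike} − 2x_{Nadir}) − 62x_{Pike}.
∂π/∂x_{Pike} = 243 − 6x_{Pike} − 2x_{Nadir} = 0 ⇒ x_{Pike} = 40.5 − (1/3)x_{Nadir}.
Similarly x_{Nadir} = 41.5 − (1/3)x_{Pike}.
Solving the two reaction functions simultaneously: (1 − (−1/3)(−1/3))x_{Pike} = 40.5 − (1/3)·41.5, so (8/9)x_{Pike} = 80/3 and x_{Pike} = 30.
Then x_{Nadir} = 41.5 − (1/3)·30 = 31.5.
P_{Pike} = 305 − 3·30 − 2·31.5 = 152.
Profit = (152 − 62)·30 = 2700.

2700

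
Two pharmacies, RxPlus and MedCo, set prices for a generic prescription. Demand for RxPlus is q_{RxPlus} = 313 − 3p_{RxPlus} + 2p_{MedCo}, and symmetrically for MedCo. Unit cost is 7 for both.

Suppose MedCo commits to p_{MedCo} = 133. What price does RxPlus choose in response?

100

RxPlus's profit: π = (p_{RxPlus} − 7)(313 − 3p_{RxPlus} + 2p_{MedCo}).
∂π/∂p_{RxPlus} = 334 − 6p_{RxPlus} + 2p_{MedCo} = 0 ⇒ p_{RxPlus} = 167/3 + (1/3)p_{MedCo}.
At p_{MedCo} = 133: p_{RxPlus} = 167/3 + (1/3)·133 = 100.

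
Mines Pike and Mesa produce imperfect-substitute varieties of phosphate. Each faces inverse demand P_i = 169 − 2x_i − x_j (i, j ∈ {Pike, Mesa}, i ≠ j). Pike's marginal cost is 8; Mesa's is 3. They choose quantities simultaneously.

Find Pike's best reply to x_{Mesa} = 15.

Mine Pike's profit: π = x_{Pike}(169 − 2x_{Pike} − x_{Mesa}) − 8x_{Pike}.
∂π/∂x_{Pike} = 161 − 4x_{Pike} − x_{Mesa} = 0 ⇒ x_{Pike} = 40.25 − 0.25x_{Mesa}.
At x_{Mesa} = 15: x_{Pike} = 40.25 − 0.25·15 = 36.5.

36.5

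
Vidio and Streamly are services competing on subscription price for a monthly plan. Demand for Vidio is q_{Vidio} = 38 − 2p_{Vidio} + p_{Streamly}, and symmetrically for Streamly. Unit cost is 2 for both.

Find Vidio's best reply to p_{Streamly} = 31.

Vidio's profit: π = (p_{Vidio} − 2)(38 − 2p_{Vidio} + p_{Streamly}).
∂π/∂p_{Vidio} = 42 − 4p_{Vidio} + p_{Streamly} = 0 ⇒ p_{Vidio} = 10.5 + 0.25p_{Streamly}.
At p_{Streamly} = 31: p_{Vidio} = 10.5 + 0.25·31 = 18.25.

18.25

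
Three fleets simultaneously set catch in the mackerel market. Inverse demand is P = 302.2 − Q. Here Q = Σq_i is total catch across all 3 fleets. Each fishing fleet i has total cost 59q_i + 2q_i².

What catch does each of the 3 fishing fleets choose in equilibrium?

A representative fishing fleet's profit is π_i = q_i(302.2 − Q) − 59q_i − 2q_i², with Q = q_i + Σ_{j≠i} q_j.
First-order condition: 243.2 − 6q_i − Σ_{j≠i} q_j = 0.
In a symmetric equilibrium every fishing fleet chooses the same q, so Σ_{j≠i} q_j = 2q. The condition becomes 243.2 − 8q = 0, giving q = 243.2/8 = 30.4.

30.4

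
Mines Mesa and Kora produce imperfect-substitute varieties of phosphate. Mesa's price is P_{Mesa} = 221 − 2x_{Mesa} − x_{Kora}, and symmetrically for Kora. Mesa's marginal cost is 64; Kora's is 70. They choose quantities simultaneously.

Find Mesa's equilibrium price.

Mine Mesa's profit: π = x_{Mesa}(221 − 2x_{Mesa} − x_{Kora}) − 64x_{Mesa}.
∂π/∂x_{Mesa} = 157 − 4x_{Mesa} − x_{Kora} = 0 ⇒ x_{Mesa} = 39.25 − 0.25x_{Kora}.
Similarly x_{Kora} = 37.75 − 0.25x_{Mesa}.
Substituting the second reaction function into the first: x_{Mesa} = 39.25 − 0.25(37.75 − 0.25x_{Mesa}), which gives 0.9375x_{Mesa} = 29.8125 ⇒ x_{Mesa} = 31.8.
Then x_{Kora} = 37.75 − 0.25·31.8 = 29.8.
P_{Mesa} = 221 − 2·31.8 − 29.8 = 127.6.

127.6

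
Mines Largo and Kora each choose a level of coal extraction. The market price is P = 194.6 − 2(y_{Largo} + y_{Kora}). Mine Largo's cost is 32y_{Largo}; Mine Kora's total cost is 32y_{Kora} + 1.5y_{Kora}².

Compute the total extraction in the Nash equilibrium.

Mine Largo's profit: π = y_{Largo}(194.6 − 2(y_{Largo} + y_{Kora})) − 32y_{Largo}.
∂π/∂y_{Largo} = 162.6 − 4y_{Largo} − 2y_{Kora} = 0, so y_{Largo} = 40.65 − 0.5y_{Kora}.
For Kora: ∂π/∂y_{Kora} = 162.6 − 7y_{Kora} − 2y_{Largo} = 0 ⇒ y_{Kora} = 813/35 − (2/7)y_{Largo}.
Plugging y_{Kora} into Largo's best response: y_{Largo} = 40.65 − 0.5(813/35 − (2/7)y_{Largo}) ⇒ (6/7)y_{Largo} = 813/28, so y_{Largo} = 33.875.
Then y_{Kora} = 813/35 − (2/7)·33.875 = 13.55.
Total extraction: 33.875 + 13.55 = 47.425.

47.425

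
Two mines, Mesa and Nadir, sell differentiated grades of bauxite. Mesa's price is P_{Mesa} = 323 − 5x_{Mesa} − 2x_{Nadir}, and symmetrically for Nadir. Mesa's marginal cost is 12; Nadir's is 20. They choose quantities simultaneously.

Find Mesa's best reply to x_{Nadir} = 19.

Mine Mesa's profit: π = x_{Mesa}(323 − 5x_{Mesa} − 2x_{Nadir}) − 12x_{Mesa}.
∂π/∂x_{Mesa} = 311 − 10x_{Mesa} − 2x_{Nadir} = 0 ⇒ x_{Mesa} = 31.1 − 0.2x_{Nadir}.
At x_{Nadir} = 19: x_{Mesa} = 31.1 − 0.2·19 = 27.3.

27.3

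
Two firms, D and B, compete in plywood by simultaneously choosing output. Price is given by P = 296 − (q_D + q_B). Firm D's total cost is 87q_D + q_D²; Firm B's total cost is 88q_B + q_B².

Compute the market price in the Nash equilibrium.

Firm D's profit: π = q_D(296 − (q_D + q_B)) − 87q_D − q_D².
∂π/∂q_D = 209 − 4q_D − q_B = 0, so q_D = 52.25 − 0.25q_B.
By the same steps for B: q_B = 52 − 0.25q_D.
Substituting the second reaction function into the first: q_D = 52.25 − 0.25(52 − 0.25q_D), which gives 0.9375q_D = 39.25 ⇒ q_D = 628/15.
Then q_B = 52 − 0.25·(628/15) = 623/15.
Equilibrium price: P = 296 − 83.4 = 212.6.

212.6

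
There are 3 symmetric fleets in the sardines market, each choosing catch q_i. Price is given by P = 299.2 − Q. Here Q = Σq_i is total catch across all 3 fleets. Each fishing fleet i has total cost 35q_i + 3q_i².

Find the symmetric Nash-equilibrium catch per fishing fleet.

26.42

A representative fishing fleet's profit is π_i = q_i(299.2 − Q) − 35q_i − 3q_i², with Q = q_i + Σ_{j≠i} q_j.
First-order condition: 264.2 − 8q_i − Σ_{j≠i} q_j = 0.
Imposing symmetry (q_j = q for all j) turns Σ_{j≠i} q_j into 2q, so 264.2 = 10q and q = 26.42.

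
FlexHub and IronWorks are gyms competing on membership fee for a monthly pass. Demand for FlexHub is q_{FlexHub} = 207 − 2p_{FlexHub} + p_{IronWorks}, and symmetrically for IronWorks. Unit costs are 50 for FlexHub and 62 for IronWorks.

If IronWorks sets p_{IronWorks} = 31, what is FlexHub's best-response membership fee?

84.5

FlexHub's profit: π = (p_{FlexHub} − 50)(207 − 2p_{FlexHub} + p_{IronWorks}).
∂π/∂p_{FlexHub} = 307 − 4p_{FlexHub} + p_{IronWorks} = 0 ⇒ p_{FlexHub} = 76.75 + 0.25p_{IronWorks}.
At p_{IronWorks} = 31: p_{FlexHub} = 76.75 + 0.25·31 = 84.5.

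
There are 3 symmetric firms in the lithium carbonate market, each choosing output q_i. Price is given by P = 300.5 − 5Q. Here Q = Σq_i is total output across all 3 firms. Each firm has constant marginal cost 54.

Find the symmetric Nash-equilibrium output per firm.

12.325

A representative firm's profit is π_i = q_i(300.5 − 5Q) − 54q_i, with Q = q_i + Σ_{j≠i} q_j.
First-order condition: 246.5 − 10q_i − 5Σ_{j≠i} q_j = 0.
Imposing symmetry (q_j = q for all j) turns Σ_{j≠i} q_j into 2q, so 246.5 = 20q and q = 12.325.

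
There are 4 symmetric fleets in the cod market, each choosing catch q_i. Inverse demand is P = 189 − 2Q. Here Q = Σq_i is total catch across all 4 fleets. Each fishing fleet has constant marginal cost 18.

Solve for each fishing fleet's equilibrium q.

17.1

A representative fishing fleet's profit is π_i = q_i(189 − 2Q) − 18q_i, with Q = q_i + Σ_{j≠i} q_j.
First-order condition: 171 − 4q_i − 2Σ_{j≠i} q_j = 0.
With identical fishing fleets, set every q_j = q: then 171 − 4q − 6q = 0, i.e. q = 171/10 = 17.1.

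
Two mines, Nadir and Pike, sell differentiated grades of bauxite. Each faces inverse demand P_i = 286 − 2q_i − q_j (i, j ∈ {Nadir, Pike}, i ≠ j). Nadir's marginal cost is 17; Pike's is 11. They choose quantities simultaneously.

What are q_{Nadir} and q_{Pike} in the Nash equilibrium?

53.4, 55.4

Mine Nadir's profit: π = q_{Nadir}(286 − 2q_{Nadir} − q_{Pike}) − 17q_{Nadir}.
∂π/∂q_{Nadir} = 269 − 4q_{Nadir} − q_{Pike} = 0 ⇒ q_{Nadir} = 67.25 − 0.25q_{Pike}.
Similarly q_{Pike} = 68.75 − 0.25q_{Nadir}.
Substituting the second reaction function into the first: q_{Nadir} = 67.25 − 0.25(68.75 − 0.25q_{Nadir}), which gives 0.9375q_{Nadir} = 50.0625 ⇒ q_{Nadir} = 53.4.
Then q_{Pike} = 68.75 − 0.25·53.4 = 55.4.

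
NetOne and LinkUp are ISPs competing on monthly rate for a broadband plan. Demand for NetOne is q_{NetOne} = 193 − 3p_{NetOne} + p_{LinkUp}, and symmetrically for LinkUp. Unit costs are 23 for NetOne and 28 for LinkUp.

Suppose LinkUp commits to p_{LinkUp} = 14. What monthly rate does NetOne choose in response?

NetOne's profit: π = (p_{NetOne} − 23)(193 − 3p_{NetOne} + p_{LinkUp}).
∂π/∂p_{NetOne} = 262 − 6p_{NetOne} + p_{LinkUp} = 0 ⇒ p_{NetOne} = 131/3 + (1/6)p_{LinkUp}.
At p_{LinkUp} = 14: p_{NetOne} = 131/3 + (1/6)·14 = 46.

46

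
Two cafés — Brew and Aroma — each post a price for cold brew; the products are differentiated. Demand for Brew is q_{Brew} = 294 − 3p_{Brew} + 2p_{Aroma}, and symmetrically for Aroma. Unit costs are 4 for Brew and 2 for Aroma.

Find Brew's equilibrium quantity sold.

Brew's profit: π = (p_{Brew} − 4)(294 − 3p_{Brew} + 2p_{Aroma}).
∂π/∂p_{Brew} = 306 − 6p_{Brew} + 2p_{Aroma} = 0 ⇒ p_{Brew} = 51 + (1/3)p_{Aroma}.
Similarly p_{Aroma} = 50 + (1/3)p_{Brew}.
Substituting the second reaction function into the first: p_{Brew} = 51 + (1/3)(50 + (1/3)p_{Brew}), which gives (8/9)p_{Brew} = 203/3 ⇒ p_{Brew} = 76.125.
Then p_{Aroma} = 50 + (1/3)·76.125 = 75.375.
q_{Brew} = 294 − 3·76.125 + 2·75.375 = 216.375.

216.375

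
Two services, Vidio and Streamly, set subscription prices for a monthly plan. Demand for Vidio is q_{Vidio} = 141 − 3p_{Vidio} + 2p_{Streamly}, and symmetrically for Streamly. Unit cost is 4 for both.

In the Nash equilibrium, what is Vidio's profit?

3519.1875

Vidio's profit: π = (p_{Vidio} − 4)(141 − 3p_{Vidio} + 2p_{Streamly}).
∂π/∂p_{Vidio} = 153 − 6p_{Vidio} + 2p_{Streamly} = 0 ⇒ p_{Vidio} = 25.5 + (1/3)p_{Streamly}.
By symmetry p_{Streamly} = p_{Vidio}; substituting into the reaction function, (2/3)p_{Vidio} = 25.5 and p_{Vidio} = 38.25.
q_{Vidio} = 141 − 3·38.25 + 2·38.25 = 102.75.
Profit = (38.25 − 4)·102.75 = 3519.1875.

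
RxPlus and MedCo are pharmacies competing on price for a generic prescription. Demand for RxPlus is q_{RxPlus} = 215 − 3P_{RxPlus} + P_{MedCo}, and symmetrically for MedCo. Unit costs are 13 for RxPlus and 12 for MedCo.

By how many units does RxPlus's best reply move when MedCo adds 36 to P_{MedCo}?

RxPlus's profit: π = (P_{RxPlus} − 13)(215 − 3P_{RxPlus} + P_{MedCo}).
∂π/∂P_{RxPlus} = 254 − 6P_{RxPlus} + P_{MedCo} = 0 ⇒ P_{RxPlus} = 127/3 + (1/6)P_{MedCo}.
The reaction-function slope is 1/6, so a 36-unit rise in P_{MedCo} moves P_{RxPlus} by 1/6 × 36 = 6. RxPlus's best response rises — the actions are strategic complements.

6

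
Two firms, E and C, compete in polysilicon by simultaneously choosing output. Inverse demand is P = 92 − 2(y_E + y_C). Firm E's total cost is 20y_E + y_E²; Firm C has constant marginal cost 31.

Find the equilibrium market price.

53.2

Firm E's profit: π = y_E(92 − 2(y_E + y_C)) − 20y_E − y_E².
∂π/∂y_E = 72 − 6y_E − 2y_C = 0, so y_E = 12 − (1/3)y_C.
For C: ∂π/∂y_C = 61 − 4y_C − 2y_E = 0 ⇒ y_C = 15.25 − 0.5y_E.
Substituting the second reaction function into the first: y_E = 12 − (1/3)(15.25 − 0.5y_E), which gives (5/6)y_E = 83/12 ⇒ y_E = 8.3.
Then y_C = 15.25 − 0.5·8.3 = 11.1.
Equilibrium price: P = 92 − 2·19.4 = 53.2.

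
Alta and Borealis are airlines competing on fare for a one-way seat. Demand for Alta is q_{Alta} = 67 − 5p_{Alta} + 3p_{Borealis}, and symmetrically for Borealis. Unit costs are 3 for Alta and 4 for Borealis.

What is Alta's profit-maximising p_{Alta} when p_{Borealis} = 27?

Alta's profit: π = (p_{Alta} − 3)(67 − 5p_{Alta} + 3p_{Borealis}).
∂π/∂p_{Alta} = 82 − 10p_{Alta} + 3p_{Borealis} = 0 ⇒ p_{Alta} = 8.2 + 0.3p_{Borealis}.
At p_{Borealis} = 27: p_{Alta} = 8.2 + 0.3·27 = 16.3.

16.3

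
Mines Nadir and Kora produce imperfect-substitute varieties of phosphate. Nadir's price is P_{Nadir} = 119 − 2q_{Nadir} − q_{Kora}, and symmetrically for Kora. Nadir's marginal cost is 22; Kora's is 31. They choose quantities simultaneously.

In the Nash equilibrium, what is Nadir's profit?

800

Mine Nadir's profit: π = q_{Nadir}(119 − 2q_{Nadir} − q_{Kora}) − 22q_{Nadir}.
∂π/∂q_{Nadir} = 97 − 4q_{Nadir} − q_{Kora} = 0 ⇒ q_{Nadir} = 24.25 − 0.25q_{Kora}.
Similarly q_{Kora} = 22 − 0.25q_{Nadir}.
Solving the two reaction functions simultaneously: (1 − (−0.25)(−0.25))q_{Nadir} = 24.25 − 0.25·22, so 0.9375q_{Nadir} = 18.75 and q_{Nadir} = 20.
Then q_{Kora} = 22 − 0.25·20 = 17.
P_{Nadir} = 119 − 2·20 − 17 = 62.
Profit = (62 − 22)·20 = 800.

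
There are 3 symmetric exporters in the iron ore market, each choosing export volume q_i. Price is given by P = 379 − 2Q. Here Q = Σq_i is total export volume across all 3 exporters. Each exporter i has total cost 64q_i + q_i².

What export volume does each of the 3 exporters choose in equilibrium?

A representative exporter's profit is π_i = q_i(379 − 2Q) − 64q_i − q_i², with Q = q_i + Σ_{j≠i} q_j.
First-order condition: 315 − 6q_i − 2Σ_{j≠i} q_j = 0.
With identical exporters, set every q_j = q: then 315 − 6q − 4q = 0, i.e. q = 315/10 = 31.5.

31.5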